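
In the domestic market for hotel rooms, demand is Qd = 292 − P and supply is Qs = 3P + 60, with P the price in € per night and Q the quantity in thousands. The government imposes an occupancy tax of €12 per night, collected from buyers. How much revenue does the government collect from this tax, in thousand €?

Tax revenue = €2700 thousand.

Before the tax: set 292 − P = 3P + 60 → P* = €58, Q* = 234.
With the tax collected from buyers, demand (in seller-price terms) shifts: Qd = 292 − (P + 12).
Solving gives Q = 225 with buyers paying €67 and sellers receiving €55 (the €12 wedge).
Revenue = t · Q = 12 · 225 = €2700.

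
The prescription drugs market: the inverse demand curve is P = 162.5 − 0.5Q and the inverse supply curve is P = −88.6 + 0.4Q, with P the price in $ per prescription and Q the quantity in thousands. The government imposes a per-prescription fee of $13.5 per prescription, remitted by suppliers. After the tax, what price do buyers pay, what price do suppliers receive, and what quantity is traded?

Inverting to Q(P) form: Qd = 325 − 2P; Qs = 2.5P + 221.5.
Before the tax: set 325 − 2P = 2.5P + 221.5 → P* = $23, Q* = 279.
With the tax collected from suppliers, supply shifts: Qs = 2.5(P − 13.5) + 221.5.
New equilibrium: buyers pay $30.5, suppliers receive $17, Q = 264. (Wedge: Pb − Ps = 13.5.)
The less price-elastic side of the market bears the larger share of a per-unit tax.

Buyers pay $30.5; suppliers receive $17; quantity = 264.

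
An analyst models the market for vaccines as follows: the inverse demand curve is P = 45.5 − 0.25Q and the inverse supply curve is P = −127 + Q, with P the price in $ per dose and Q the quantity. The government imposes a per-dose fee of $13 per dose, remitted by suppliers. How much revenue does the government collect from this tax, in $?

Rewrite in direct form: Qd = 182 − 4P and Qs = P + 127.
Before the tax: set 182 − 4P = P + 127 → P* = $11, Q* = 138.
With the tax collected from suppliers, supply shifts: Qs = (P − 13) + 127.
New equilibrium: consumers pay $13.6, suppliers receive $0.6, Q = 127.6. (Wedge: Pb − Ps = 13.)
Revenue = t · Q = 13 · 127.6 = $1658.8.

Tax revenue = $1658.8.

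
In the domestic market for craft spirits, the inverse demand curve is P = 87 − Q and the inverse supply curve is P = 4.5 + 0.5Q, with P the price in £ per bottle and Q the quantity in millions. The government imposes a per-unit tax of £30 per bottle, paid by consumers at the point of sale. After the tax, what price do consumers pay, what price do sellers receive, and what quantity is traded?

Consumers pay £52; sellers receive £22; quantity = 35.

Inverting to Q(P) form: Qd = 87 − P; Qs = 2P − 9.
Before the tax: set 87 − P = 2P − 9 → P* = £32, Q* = 55.
With the tax collected from consumers, demand (in seller-price terms) shifts: Qd = 87 − (P + 30).
Solving gives Q = 35 with consumers paying £52 and sellers receiving £22 (the £30 wedge).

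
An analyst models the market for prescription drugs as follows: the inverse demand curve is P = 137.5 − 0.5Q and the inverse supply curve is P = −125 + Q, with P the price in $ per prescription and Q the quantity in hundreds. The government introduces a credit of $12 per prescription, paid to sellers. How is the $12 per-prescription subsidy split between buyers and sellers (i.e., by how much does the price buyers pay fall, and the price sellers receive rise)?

Rewrite in direct form: Qd = 275 − 2P and Qs = P + 125.
Before the subsidy: set 275 − 2P = P + 125 → P* = $50, Q* = 175.
With a per-unit subsidy paid to sellers, each receives P + 12 per unit sold, so supply becomes Qs = (P + 12) + 125.
Solving gives Q = 183 with buyers paying $46 and sellers receiving $58 (the $12 wedge).
Gain to buyers: $4; to sellers: $8. (They sum to $12.)

Buyers gain $4 per prescription; sellers gain $8 per prescription.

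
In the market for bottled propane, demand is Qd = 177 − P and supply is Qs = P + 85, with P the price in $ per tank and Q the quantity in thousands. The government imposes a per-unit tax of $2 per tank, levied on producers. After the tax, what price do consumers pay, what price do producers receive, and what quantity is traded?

Consumers pay $47; producers receive $45; quantity = 130.

Without the tax, 177 − P = P + 85 gives 2P = 92, so P* = $46 and Q* = 131.
With the tax collected from producers, supply shifts: Qs = (P − 2) + 85.
Solving gives Q = 130 with consumers paying $47 and producers receiving $45 (the $2 wedge).
The less price-elastic side of the market bears the larger share of a per-unit tax.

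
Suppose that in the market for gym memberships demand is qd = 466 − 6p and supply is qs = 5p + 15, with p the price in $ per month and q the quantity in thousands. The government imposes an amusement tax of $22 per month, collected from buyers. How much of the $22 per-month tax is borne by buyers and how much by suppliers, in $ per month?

Before the tax: set 466 − 6p = 5p + 15 → p* = $41, q* = 220.
With the tax collected from buyers, demand (in seller-price terms) shifts: qd = 466 − 6(p + 22).
New equilibrium: buyers pay $51, suppliers receive $29, q = 160. (Wedge: pb − ps = 22.)
Burden on buyers: $10; on suppliers: $12. (They sum to $22.)

Buyers bear $10 per month; suppliers bear $12 per month.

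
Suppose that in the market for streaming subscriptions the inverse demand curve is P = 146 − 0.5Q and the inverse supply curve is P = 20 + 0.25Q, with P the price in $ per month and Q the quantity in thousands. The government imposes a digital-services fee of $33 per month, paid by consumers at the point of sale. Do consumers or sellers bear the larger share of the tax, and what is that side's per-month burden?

Consumers bear the larger share: $22 per month.

Rewrite in direct form: Qd = 292 − 2P and Qs = 4P − 80.
Without the tax, 292 − 2P = 4P − 80 gives 6P = 372, so P* = $62 and Q* = 168.
With the tax collected from consumers, demand (in seller-price terms) shifts: Qd = 292 − 2(P + 33).
New equilibrium: consumers pay $84, sellers receive $51, Q = 124. (Wedge: Pb − Ps = 33.)
Per-month burden: consumers $22, sellers $11.
Consumers take the larger share because demand is less price-elastic here (demand slope 2 vs supply slope 4).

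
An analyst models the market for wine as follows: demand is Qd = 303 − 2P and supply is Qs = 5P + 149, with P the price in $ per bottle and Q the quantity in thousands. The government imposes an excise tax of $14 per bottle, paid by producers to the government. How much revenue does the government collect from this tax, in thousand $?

Before the tax: set 303 − 2P = 5P + 149 → P* = $22, Q* = 259.
With the tax collected from producers, supply shifts: Qs = 5(P − 14) + 149.
Solving gives Q = 239 with buyers paying $32 and producers receiving $18 (the $14 wedge).
Revenue = t · Q = 14 · 239 = $3346.

Tax revenue = $3346 thousand.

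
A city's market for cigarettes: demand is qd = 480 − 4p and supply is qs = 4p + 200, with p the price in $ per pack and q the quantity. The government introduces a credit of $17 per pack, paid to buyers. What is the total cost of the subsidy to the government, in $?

Government outlay = $6358.

Before the subsidy: set 480 − 4p = 4p + 200 → p* = $35, q* = 340.
With a per-unit subsidy paid to buyers, each effectively pays p − 17, so demand becomes qd = 480 − 4(p − 17).
Solving gives q = 374 with buyers paying $26.5 and producers receiving $43.5 (the $17 wedge).
Outlay = t · Q = 17 · 374 = $6358.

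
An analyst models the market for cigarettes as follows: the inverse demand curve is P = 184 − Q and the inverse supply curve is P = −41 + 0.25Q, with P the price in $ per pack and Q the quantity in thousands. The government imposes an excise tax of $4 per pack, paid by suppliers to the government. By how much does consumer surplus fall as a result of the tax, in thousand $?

Rewrite in direct form: Qd = 184 − P and Qs = 4P + 164.
Before the tax: set 184 − P = 4P + 164 → P* = $4, Q* = 180.
With the tax collected from suppliers, supply shifts: Qs = 4(P − 4) + 164.
Solving gives Q = 176.8 with buyers paying $7.2 and suppliers receiving $3.2 (the $4 wedge).
ΔCS is the trapezoid between Q = 176.8 and Q = 180 of height $3.2: ½ · (180 + 176.8) · 3.2 = $570.88.

Consumer surplus falls by $570.88 thousand.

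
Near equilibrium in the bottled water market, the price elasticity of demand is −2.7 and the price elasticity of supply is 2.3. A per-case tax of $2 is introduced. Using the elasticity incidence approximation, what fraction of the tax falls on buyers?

Incidence ratio: buyers' share ≈ εs / (εs + |εd|) = 2.3 / (2.3 + 2.7) = 0.46.
Supply is the less elastic side, so buyers bear the smaller share.

Buyers' share ≈ 0.46.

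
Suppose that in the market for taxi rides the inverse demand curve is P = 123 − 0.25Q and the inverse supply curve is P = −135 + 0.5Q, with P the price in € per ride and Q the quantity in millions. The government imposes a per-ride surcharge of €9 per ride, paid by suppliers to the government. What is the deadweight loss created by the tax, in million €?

Deadweight loss = €54 million.

Inverting to Q(P) form: Qd = 492 − 4P; Qs = 2P + 270.
Before the tax: set 492 − 4P = 2P + 270 → P* = €37, Q* = 344.
With the tax collected from suppliers, supply shifts: Qs = 2(P − 9) + 270.
New equilibrium: consumers pay €40, suppliers receive €31, Q = 332. (Wedge: Pb − Ps = 9.)
Quantity falls by |ΔQ| = |344 − 332| = 12.
DWL = ½ · t · |ΔQ| = ½ · 9 · 12 = €54.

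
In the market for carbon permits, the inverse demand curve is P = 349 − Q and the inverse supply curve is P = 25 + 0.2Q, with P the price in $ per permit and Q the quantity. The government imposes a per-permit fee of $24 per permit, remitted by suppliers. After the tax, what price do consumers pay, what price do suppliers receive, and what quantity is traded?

Inverting to Q(P) form: Qd = 349 − P; Qs = 5P − 125.
Before the tax: set 349 − P = 5P − 125 → P* = $79, Q* = 270.
With the tax collected from suppliers, supply shifts: Qs = 5(P − 24) − 125.
New equilibrium: consumers pay $99, suppliers receive $75, Q = 250. (Wedge: Pb − Ps = 24.)

Consumers pay $99; suppliers receive $75; quantity = 250.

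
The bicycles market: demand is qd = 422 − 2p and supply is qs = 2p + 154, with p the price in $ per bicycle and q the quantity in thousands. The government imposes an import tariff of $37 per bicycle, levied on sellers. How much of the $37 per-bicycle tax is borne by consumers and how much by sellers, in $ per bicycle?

Before the tax: set 422 − 2p = 2p + 154 → p* = $67, q* = 288.
With the tax collected from sellers, supply shifts: qs = 2(p − 37) + 154.
Solving gives q = 251 with consumers paying $85.5 and sellers receiving $48.5 (the $37 wedge).
Burden on consumers: $18.5; on sellers: $18.5. (They sum to $37.)
The less price-elastic side of the market bears the larger share of a per-unit tax.

Consumers bear $18.5 per bicycle; sellers bear $18.5 per bicycle.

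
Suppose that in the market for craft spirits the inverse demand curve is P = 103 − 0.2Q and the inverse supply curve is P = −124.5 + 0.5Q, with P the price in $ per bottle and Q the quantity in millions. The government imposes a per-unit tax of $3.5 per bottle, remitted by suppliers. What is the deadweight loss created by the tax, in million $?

Rewrite in direct form: Qd = 515 − 5P and Qs = 2P + 249.
Before the tax: set 515 − 5P = 2P + 249 → P* = $38, Q* = 325.
With the tax collected from suppliers, supply shifts: Qs = 2(P − 3.5) + 249.
New equilibrium: buyers pay $39, suppliers receive $35.5, Q = 320. (Wedge: Pb − Ps = 3.5.)
Quantity falls by |ΔQ| = |325 − 320| = 5.
DWL = ½ · t · |ΔQ| = ½ · 3.5 · 5 = $8.75.

Deadweight loss = $8.75 million.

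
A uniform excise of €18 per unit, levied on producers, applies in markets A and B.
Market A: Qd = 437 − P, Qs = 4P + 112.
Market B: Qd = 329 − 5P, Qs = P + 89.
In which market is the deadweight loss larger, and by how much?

Market A: pre-tax P* = €65, Q* = 372; post-tax Q = 357.6; deadweight loss = €129.6.
Market B: pre-tax P* = €40, Q* = 129; post-tax Q = 114; deadweight loss = €135.
Difference: €129.6 vs €135 → market B is larger by €5.4.

Market B, by €5.4.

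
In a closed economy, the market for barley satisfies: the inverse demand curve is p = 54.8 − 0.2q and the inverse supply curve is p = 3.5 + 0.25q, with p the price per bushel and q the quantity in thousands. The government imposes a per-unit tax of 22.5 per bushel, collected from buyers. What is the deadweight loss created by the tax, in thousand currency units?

Inverting to q(p) form: qd = 274 − 5p; qs = 4p − 14.
Without the tax, 274 − 5p = 4p − 14 gives 9p = 288, so p* = 32 and q* = 114.
With the tax collected from buyers, demand (in seller-price terms) shifts: qd = 274 − 5(p + 22.5).
New equilibrium: buyers pay 42, sellers receive 19.5, q = 64. (Wedge: pb − ps = 22.5.)
Quantity falls by |ΔQ| = |114 − 64| = 50.
DWL = ½ · t · |ΔQ| = ½ · 22.5 · 50 = 562.5.

Deadweight loss = 562.5 thousand.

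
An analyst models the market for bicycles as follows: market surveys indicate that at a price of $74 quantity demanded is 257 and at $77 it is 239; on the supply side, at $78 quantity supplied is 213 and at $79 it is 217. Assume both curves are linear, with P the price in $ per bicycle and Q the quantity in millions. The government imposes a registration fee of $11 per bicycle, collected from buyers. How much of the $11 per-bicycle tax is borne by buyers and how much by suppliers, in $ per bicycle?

Buyers bear $4.4 per bicycle; suppliers bear $6.6 per bicycle.

Demand slope: (239 − 257)/(77 − 74) = -6, so Qd = 701 − 6P.
Supply slope: (217 − 213)/(79 − 78) = 4, so Qs = 4P − 99.
Before the tax: set 701 − 6P = 4P − 99 → P* = $80, Q* = 221.
With the tax collected from buyers, demand (in seller-price terms) shifts: Qd = 701 − 6(P + 11).
Solving gives Q = 194.6 with buyers paying $84.4 and suppliers receiving $73.4 (the $11 wedge).
Burden on buyers: $4.4; on suppliers: $6.6. (They sum to $11.)
The less price-elastic side of the market bears the larger share of a per-unit tax.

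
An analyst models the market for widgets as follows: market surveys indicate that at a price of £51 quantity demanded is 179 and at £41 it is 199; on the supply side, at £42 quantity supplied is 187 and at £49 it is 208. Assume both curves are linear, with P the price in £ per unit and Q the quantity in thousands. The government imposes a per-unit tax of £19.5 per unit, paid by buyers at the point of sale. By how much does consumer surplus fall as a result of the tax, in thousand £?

Consumer surplus falls by £2121.21 thousand.

Demand slope: (199 − 179)/(41 − 51) = -2, so Qd = 281 − 2P.
Supply slope: (208 − 187)/(49 − 42) = 3, so Qs = 3P + 61.
Without the tax, 281 − 2P = 3P + 61 gives 5P = 220, so P* = £44 and Q* = 193.
With the tax collected from buyers, demand (in seller-price terms) shifts: Qd = 281 − 2(P + 19.5).
Solving gives Q = 169.6 with buyers paying £55.7 and sellers receiving £36.2 (the £19.5 wedge).
ΔCS is the trapezoid between Q = 169.6 and Q = 193 of height £11.7: ½ · (193 + 169.6) · 11.7 = £2121.21.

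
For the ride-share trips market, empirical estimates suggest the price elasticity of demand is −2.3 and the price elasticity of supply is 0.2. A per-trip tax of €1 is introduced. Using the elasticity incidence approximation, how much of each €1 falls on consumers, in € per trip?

Consumers bear ≈ €0.08 per trip.

Incidence ratio: consumers' share ≈ εs / (εs + |εd|) = 0.2 / (0.2 + 2.3) = 0.08.
So consumers bear ≈ 0.08 × €1 = €0.08; suppliers bear €0.92.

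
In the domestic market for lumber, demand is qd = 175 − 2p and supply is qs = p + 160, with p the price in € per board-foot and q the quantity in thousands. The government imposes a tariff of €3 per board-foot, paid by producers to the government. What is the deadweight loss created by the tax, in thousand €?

Before the tax: set 175 − 2p = p + 160 → p* = €5, q* = 165.
With the tax collected from producers, supply shifts: qs = (p − 3) + 160.
Solving gives q = 163 with buyers paying €6 and producers receiving €3 (the €3 wedge).
Quantity falls by |ΔQ| = |165 − 163| = 2.
DWL = ½ · t · |ΔQ| = ½ · 3 · 2 = €3.

Deadweight loss = €3 thousand.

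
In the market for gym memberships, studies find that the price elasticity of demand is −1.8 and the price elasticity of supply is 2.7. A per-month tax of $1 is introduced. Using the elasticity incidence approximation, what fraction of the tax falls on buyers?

Buyers' share ≈ 0.6.

Incidence ratio: buyers' share ≈ εs / (εs + |εd|) = 2.7 / (2.7 + 1.8) = 0.6.
Supply is the more elastic side, so buyers bear the larger share.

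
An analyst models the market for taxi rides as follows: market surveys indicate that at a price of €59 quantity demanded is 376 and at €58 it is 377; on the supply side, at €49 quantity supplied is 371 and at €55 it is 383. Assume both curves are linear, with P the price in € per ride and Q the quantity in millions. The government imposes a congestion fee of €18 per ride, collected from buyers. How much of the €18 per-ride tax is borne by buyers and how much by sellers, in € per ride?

Buyers bear €12 per ride; sellers bear €6 per ride.

Demand slope: (377 − 376)/(58 − 59) = -1, so Qd = 435 − P.
Supply slope: (383 − 371)/(55 − 49) = 2, so Qs = 2P + 273.
Without the tax, 435 − P = 2P + 273 gives 3P = 162, so P* = €54 and Q* = 381.
With the tax collected from buyers, demand (in seller-price terms) shifts: Qd = 435 − (P + 18).
Solving gives Q = 369 with buyers paying €66 and sellers receiving €48 (the €18 wedge).
Burden on buyers: €12; on sellers: €6. (They sum to €18.)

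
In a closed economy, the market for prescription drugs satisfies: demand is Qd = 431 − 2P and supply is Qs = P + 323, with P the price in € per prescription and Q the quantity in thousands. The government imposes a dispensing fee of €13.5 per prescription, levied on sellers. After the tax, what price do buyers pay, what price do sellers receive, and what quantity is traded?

Before the tax: set 431 − 2P = P + 323 → P* = €36, Q* = 359.
With the tax collected from sellers, supply shifts: Qs = (P − 13.5) + 323.
Solving gives Q = 350 with buyers paying €40.5 and sellers receiving €27 (the €13.5 wedge).
The less price-elastic side of the market bears the larger share of a per-unit tax.

Buyers pay €40.5; sellers receive €27; quantity = 350.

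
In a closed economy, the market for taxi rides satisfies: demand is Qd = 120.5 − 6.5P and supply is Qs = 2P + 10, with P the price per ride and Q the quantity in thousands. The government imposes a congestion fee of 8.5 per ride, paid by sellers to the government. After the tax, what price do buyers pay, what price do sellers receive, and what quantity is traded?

Before the tax: set 120.5 − 6.5P = 2P + 10 → P* = 13, Q* = 36.
With the tax collected from sellers, supply shifts: Qs = 2(P − 8.5) + 10.
Solving gives Q = 23 with buyers paying 15 and sellers receiving 6.5 (the 8.5 wedge).
The less price-elastic side of the market bears the larger share of a per-unit tax.

Buyers pay 15; sellers receive 6.5; quantity = 23.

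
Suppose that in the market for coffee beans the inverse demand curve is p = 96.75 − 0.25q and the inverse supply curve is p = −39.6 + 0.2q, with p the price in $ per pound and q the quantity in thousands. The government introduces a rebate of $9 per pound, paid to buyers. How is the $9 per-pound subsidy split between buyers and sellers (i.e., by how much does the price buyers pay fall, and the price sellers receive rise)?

Inverting to q(p) form: qd = 387 − 4p; qs = 5p + 198.
Without the subsidy, 387 − 4p = 5p + 198 gives 9p = 189, so p* = $21 and q* = 303.
With a per-unit subsidy paid to buyers, each effectively pays p − 9, so demand becomes qd = 387 − 4(p − 9).
New equilibrium: buyers pay $16, sellers receive $25, q = 323. (Wedge: pb − ps = −9.)
Gain to buyers: $5; to sellers: $4. (They sum to $9.)

Buyers gain $5 per pound; sellers gain $4 per pound.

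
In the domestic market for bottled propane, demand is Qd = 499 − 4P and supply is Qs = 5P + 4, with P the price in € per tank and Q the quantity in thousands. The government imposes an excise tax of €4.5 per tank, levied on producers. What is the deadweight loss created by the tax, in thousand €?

Deadweight loss = €22.5 thousand.

Without the tax, 499 − 4P = 5P + 4 gives 9P = 495, so P* = €55 and Q* = 279.
With the tax collected from producers, supply shifts: Qs = 5(P − 4.5) + 4.
Solving gives Q = 269 with buyers paying €57.5 and producers receiving €53 (the €4.5 wedge).
Quantity falls by |ΔQ| = |279 − 269| = 10.
DWL = ½ · t · |ΔQ| = ½ · 4.5 · 10 = €22.5.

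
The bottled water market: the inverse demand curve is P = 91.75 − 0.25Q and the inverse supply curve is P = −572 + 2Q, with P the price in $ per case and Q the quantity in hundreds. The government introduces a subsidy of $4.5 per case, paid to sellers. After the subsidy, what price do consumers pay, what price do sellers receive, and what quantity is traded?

Consumers pay $17.5; sellers receive $22; quantity = 297.

Inverting to Q(P) form: Qd = 367 − 4P; Qs = 0.5P + 286.
Before the subsidy: set 367 − 4P = 0.5P + 286 → P* = $18, Q* = 295.
With a per-unit subsidy paid to sellers, each receives P + 4.5 per unit sold, so supply becomes Qs = 0.5(P + 4.5) + 286.
Solving gives Q = 297 with consumers paying $17.5 and sellers receiving $22 (the $4.5 wedge).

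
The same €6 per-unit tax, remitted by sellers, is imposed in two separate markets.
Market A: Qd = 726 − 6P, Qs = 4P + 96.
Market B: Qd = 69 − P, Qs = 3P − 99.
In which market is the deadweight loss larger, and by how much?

Market A, by €29.7.

Market A: pre-tax P* = €63, Q* = 348; post-tax Q = 333.6; deadweight loss = €43.2.
Market B: pre-tax P* = €42, Q* = 27; post-tax Q = 22.5; deadweight loss = €13.5.
Difference: €43.2 vs €13.5 → market A is larger by €29.7.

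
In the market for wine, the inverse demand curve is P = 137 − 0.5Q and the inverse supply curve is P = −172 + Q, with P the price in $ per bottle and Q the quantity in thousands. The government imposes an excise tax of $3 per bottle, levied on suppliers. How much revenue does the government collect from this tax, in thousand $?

Tax revenue = $612 thousand.

Rewrite in direct form: Qd = 274 − 2P and Qs = P + 172.
Before the tax: set 274 − 2P = P + 172 → P* = $34, Q* = 206.
With the tax collected from suppliers, supply shifts: Qs = (P − 3) + 172.
Solving gives Q = 204 with buyers paying $35 and suppliers receiving $32 (the $3 wedge).
Revenue = t · Q = 3 · 204 = $612.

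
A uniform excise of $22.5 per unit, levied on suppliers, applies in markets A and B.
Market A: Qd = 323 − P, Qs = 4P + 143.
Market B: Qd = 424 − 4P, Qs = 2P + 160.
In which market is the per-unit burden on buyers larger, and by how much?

Market A: pre-tax P* = $36, Q* = 287; post-tax Q = 269; per-unit burden on buyers = $18.
Market B: pre-tax P* = $44, Q* = 248; post-tax Q = 218; per-unit burden on buyers = $7.5.
Difference: $18 vs $7.5 → market A is larger by $10.5.

Market A, by $10.5.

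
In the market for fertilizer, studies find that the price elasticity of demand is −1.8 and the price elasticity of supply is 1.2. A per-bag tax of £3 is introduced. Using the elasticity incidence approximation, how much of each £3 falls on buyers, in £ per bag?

Buyers bear ≈ £1.2 per bag.

Incidence ratio: buyers' share ≈ εs / (εs + |εd|) = 1.2 / (1.2 + 1.8) = 0.4.
So buyers bear ≈ 0.4 × £3 = £1.2; sellers bear £1.8.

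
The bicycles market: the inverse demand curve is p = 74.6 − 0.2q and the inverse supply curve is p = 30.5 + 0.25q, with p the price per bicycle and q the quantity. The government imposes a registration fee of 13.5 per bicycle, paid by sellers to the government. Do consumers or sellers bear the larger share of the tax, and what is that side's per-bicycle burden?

Rewrite in direct form: qd = 373 − 5p and qs = 4p − 122.
Without the tax, 373 − 5p = 4p − 122 gives 9p = 495, so p* = 55 and q* = 98.
With the tax collected from sellers, supply shifts: qs = 4(p − 13.5) − 122.
New equilibrium: consumers pay 61, sellers receive 47.5, q = 68. (Wedge: pb − ps = 13.5.)
Per-bicycle burden: consumers 6, sellers 7.5.
Sellers take the larger share because supply is less price-elastic here (demand slope 5 vs supply slope 4).
The less price-elastic side of the market bears the larger share of a per-unit tax.

Sellers bear the larger share: 7.5 per bicycle.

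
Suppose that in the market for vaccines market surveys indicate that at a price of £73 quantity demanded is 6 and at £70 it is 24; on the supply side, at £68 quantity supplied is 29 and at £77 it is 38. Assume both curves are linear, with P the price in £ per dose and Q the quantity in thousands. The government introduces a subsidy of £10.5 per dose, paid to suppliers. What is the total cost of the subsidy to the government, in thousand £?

Government outlay = £409.5 thousand.

Demand slope: (24 − 6)/(70 − 73) = -6, so Qd = 444 − 6P.
Supply slope: (38 − 29)/(77 − 68) = 1, so Qs = P − 39.
Before the subsidy: set 444 − 6P = P − 39 → P* = £69, Q* = 30.
With a per-unit subsidy paid to suppliers, each receives P + 10.5 per unit sold, so supply becomes Qs = (P + 10.5) − 39.
New equilibrium: consumers pay £67.5, suppliers receive £78, Q = 39. (Wedge: Pb − Ps = −10.5.)
Outlay = t · Q = 10.5 · 39 = £409.5.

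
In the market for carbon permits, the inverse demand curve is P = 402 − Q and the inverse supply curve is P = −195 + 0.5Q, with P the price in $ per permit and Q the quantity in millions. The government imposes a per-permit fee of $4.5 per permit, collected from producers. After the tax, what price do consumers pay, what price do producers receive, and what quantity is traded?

Consumers pay $7; producers receive $2.5; quantity = 395.

Rewrite in direct form: Qd = 402 − P and Qs = 2P + 390.
Without the tax, 402 − P = 2P + 390 gives 3P = 12, so P* = $4 and Q* = 398.
With the tax collected from producers, supply shifts: Qs = 2(P − 4.5) + 390.
Solving gives Q = 395 with consumers paying $7 and producers receiving $2.5 (the $4.5 wedge).
The less price-elastic side of the market bears the larger share of a per-unit tax.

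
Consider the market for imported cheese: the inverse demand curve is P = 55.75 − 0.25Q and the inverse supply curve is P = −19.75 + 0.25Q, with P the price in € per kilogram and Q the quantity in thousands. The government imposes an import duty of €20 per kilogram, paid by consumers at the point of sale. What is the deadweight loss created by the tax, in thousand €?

Deadweight loss = €400 thousand.

Rewrite in direct form: Qd = 223 − 4P and Qs = 4P + 79.
Before the tax: set 223 − 4P = 4P + 79 → P* = €18, Q* = 151.
With the tax collected from consumers, demand (in seller-price terms) shifts: Qd = 223 − 4(P + 20).
New equilibrium: consumers pay €28, sellers receive €8, Q = 111. (Wedge: Pb − Ps = 20.)
Quantity falls by |ΔQ| = |151 − 111| = 40.
DWL = ½ · t · |ΔQ| = ½ · 20 · 40 = €400.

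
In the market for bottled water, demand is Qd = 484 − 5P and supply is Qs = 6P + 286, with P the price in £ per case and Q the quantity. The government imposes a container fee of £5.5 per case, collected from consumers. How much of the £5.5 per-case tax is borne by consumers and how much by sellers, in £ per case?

Consumers bear £3 per case; sellers bear £2.5 per case.

Before the tax: set 484 − 5P = 6P + 286 → P* = £18, Q* = 394.
With the tax collected from consumers, demand (in seller-price terms) shifts: Qd = 484 − 5(P + 5.5).
Solving gives Q = 379 with consumers paying £21 and sellers receiving £15.5 (the £5.5 wedge).
Burden on consumers: £3; on sellers: £2.5. (They sum to £5.5.)
The less price-elastic side of the market bears the larger share of a per-unit tax.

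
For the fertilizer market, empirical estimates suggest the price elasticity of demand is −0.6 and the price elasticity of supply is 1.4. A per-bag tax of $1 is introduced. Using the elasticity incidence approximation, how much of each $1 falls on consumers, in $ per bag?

Consumers bear ≈ $0.7 per bag.

Incidence ratio: consumers' share ≈ εs / (εs + |εd|) = 1.4 / (1.4 + 0.6) = 0.7.
So consumers bear ≈ 0.7 × $1 = $0.7; producers bear $0.3.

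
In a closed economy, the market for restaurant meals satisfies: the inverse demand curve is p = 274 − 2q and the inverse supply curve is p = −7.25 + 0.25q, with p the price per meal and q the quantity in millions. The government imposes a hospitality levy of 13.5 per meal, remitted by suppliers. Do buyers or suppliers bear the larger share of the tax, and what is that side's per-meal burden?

Inverting to q(p) form: qd = 137 − 0.5p; qs = 4p + 29.
Before the tax: set 137 − 0.5p = 4p + 29 → p* = 24, q* = 125.
With the tax collected from suppliers, supply shifts: qs = 4(p − 13.5) + 29.
New equilibrium: buyers pay 36, suppliers receive 22.5, q = 119. (Wedge: pb − ps = 13.5.)
Per-meal burden: buyers 12, suppliers 1.5.
Buyers take the larger share because demand is less price-elastic here (demand slope 0.5 vs supply slope 4).
The less price-elastic side of the market bears the larger share of a per-unit tax.

Buyers bear the larger share: 12 per meal.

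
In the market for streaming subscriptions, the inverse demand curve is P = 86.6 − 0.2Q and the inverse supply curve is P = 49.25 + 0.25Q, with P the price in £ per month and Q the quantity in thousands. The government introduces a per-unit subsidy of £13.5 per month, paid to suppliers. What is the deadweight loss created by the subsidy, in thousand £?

Inverting to Q(P) form: Qd = 433 − 5P; Qs = 4P − 197.
Without the subsidy, 433 − 5P = 4P − 197 gives 9P = 630, so P* = £70 and Q* = 83.
With a per-unit subsidy paid to suppliers, each receives P + 13.5 per unit sold, so supply becomes Qs = 4(P + 13.5) − 197.
New equilibrium: consumers pay £64, suppliers receive £77.5, Q = 113. (Wedge: Pb − Ps = −13.5.)
Quantity rises by |ΔQ| = |83 − 113| = 30.
DWL = ½ · t · |ΔQ| = ½ · 13.5 · 30 = £202.5.

Deadweight loss = £202.5 thousand.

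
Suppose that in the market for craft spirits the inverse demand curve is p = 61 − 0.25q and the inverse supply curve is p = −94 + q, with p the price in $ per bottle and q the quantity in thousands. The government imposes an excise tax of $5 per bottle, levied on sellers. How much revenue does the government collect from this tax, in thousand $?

Rewrite in direct form: qd = 244 − 4p and qs = p + 94.
Before the tax: set 244 − 4p = p + 94 → p* = $30, q* = 124.
With the tax collected from sellers, supply shifts: qs = (p − 5) + 94.
Solving gives q = 120 with consumers paying $31 and sellers receiving $26 (the $5 wedge).
Revenue = t · Q = 5 · 120 = $600.

Tax revenue = $600 thousand.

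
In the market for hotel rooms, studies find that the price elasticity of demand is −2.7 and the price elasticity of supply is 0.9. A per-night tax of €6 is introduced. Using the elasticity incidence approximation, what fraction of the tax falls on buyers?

Buyers' share ≈ 0.25.

Incidence ratio: buyers' share ≈ εs / (εs + |εd|) = 0.9 / (0.9 + 2.7) = 0.25.
Supply is the less elastic side, so buyers bear the smaller share.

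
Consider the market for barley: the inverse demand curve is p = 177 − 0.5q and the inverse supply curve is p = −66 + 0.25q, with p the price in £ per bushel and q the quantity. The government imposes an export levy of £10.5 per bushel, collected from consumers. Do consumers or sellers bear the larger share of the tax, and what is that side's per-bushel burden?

Consumers bear the larger share: £7 per bushel.

Inverting to q(p) form: qd = 354 − 2p; qs = 4p + 264.
Without the tax, 354 − 2p = 4p + 264 gives 6p = 90, so p* = £15 and q* = 324.
With the tax collected from consumers, demand (in seller-price terms) shifts: qd = 354 − 2(p + 10.5).
New equilibrium: consumers pay £22, sellers receive £11.5, q = 310. (Wedge: pb − ps = 10.5.)
Per-bushel burden: consumers £7, sellers £3.5.
Consumers take the larger share because demand is less price-elastic here (demand slope 2 vs supply slope 4).
The less price-elastic side of the market bears the larger share of a per-unit tax.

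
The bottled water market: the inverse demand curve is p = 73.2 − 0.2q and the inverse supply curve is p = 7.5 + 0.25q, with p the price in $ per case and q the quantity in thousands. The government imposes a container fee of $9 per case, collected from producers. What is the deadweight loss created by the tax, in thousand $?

Inverting to q(p) form: qd = 366 − 5p; qs = 4p − 30.
Without the tax, 366 − 5p = 4p − 30 gives 9p = 396, so p* = $44 and q* = 146.
With the tax collected from producers, supply shifts: qs = 4(p − 9) − 30.
Solving gives q = 126 with consumers paying $48 and producers receiving $39 (the $9 wedge).
Quantity falls by |ΔQ| = |146 − 126| = 20.
DWL = ½ · t · |ΔQ| = ½ · 9 · 20 = $90.

Deadweight loss = $90 thousand.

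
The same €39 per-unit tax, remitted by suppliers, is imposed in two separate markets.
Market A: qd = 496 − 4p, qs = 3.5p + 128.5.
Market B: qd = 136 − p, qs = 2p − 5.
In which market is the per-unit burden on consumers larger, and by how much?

Market A: pre-tax p* = €49, q* = 300; post-tax q = 227.2; per-unit burden on consumers = €18.2.
Market B: pre-tax p* = €47, q* = 89; post-tax q = 63; per-unit burden on consumers = €26.
Difference: €18.2 vs €26 → market B is larger by €7.8.

Market B, by €7.8.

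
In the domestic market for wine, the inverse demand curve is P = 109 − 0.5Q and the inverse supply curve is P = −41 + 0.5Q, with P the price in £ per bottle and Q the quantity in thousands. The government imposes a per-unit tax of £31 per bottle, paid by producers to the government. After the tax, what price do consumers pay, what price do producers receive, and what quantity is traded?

Consumers pay £49.5; producers receive £18.5; quantity = 119.

Inverting to Q(P) form: Qd = 218 − 2P; Qs = 2P + 82.
Before the tax: set 218 − 2P = 2P + 82 → P* = £34, Q* = 150.
With the tax collected from producers, supply shifts: Qs = 2(P − 31) + 82.
Solving gives Q = 119 with consumers paying £49.5 and producers receiving £18.5 (the £31 wedge).
The less price-elastic side of the market bears the larger share of a per-unit tax.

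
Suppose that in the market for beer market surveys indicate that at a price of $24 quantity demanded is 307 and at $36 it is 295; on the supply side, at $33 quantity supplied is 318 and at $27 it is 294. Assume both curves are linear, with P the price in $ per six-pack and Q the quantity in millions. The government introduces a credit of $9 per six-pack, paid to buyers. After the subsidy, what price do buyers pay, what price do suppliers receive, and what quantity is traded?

Buyers pay $21.8; suppliers receive $30.8; quantity = 309.2.

Demand slope: (295 − 307)/(36 − 24) = -1, so Qd = 331 − P.
Supply slope: (294 − 318)/(27 − 33) = 4, so Qs = 4P + 186.
Before the subsidy: set 331 − P = 4P + 186 → P* = $29, Q* = 302.
With a per-unit subsidy paid to buyers, each effectively pays P − 9, so demand becomes Qd = 331 − (P − 9).
Solving gives Q = 309.2 with buyers paying $21.8 and suppliers receiving $30.8 (the $9 wedge).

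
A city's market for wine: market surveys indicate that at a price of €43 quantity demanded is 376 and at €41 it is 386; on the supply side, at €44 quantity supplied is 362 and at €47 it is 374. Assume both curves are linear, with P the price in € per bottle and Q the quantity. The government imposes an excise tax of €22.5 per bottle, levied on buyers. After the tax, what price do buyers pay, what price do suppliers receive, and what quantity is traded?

Buyers pay €55; suppliers receive €32.5; quantity = 316.

Demand slope: (386 − 376)/(41 − 43) = -5, so Qd = 591 − 5P.
Supply slope: (374 − 362)/(47 − 44) = 4, so Qs = 4P + 186.
Before the tax: set 591 − 5P = 4P + 186 → P* = €45, Q* = 366.
With the tax collected from buyers, demand (in seller-price terms) shifts: Qd = 591 − 5(P + 22.5).
New equilibrium: buyers pay €55, suppliers receive €32.5, Q = 316. (Wedge: Pb − Ps = 22.5.)
The less price-elastic side of the market bears the larger share of a per-unit tax.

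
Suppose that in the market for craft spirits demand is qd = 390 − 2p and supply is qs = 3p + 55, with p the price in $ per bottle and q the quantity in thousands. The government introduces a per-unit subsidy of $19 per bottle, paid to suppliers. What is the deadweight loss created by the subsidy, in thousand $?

Deadweight loss = $216.6 thousand.

Before the subsidy: set 390 − 2p = 3p + 55 → p* = $67, q* = 256.
With a per-unit subsidy paid to suppliers, each receives p + 19 per unit sold, so supply becomes qs = 3(p + 19) + 55.
New equilibrium: consumers pay $55.6, suppliers receive $74.6, q = 278.8. (Wedge: pb − ps = −19.)
Quantity rises by |ΔQ| = |256 − 278.8| = 22.8.
DWL = ½ · t · |ΔQ| = ½ · 19 · 22.8 = $216.6.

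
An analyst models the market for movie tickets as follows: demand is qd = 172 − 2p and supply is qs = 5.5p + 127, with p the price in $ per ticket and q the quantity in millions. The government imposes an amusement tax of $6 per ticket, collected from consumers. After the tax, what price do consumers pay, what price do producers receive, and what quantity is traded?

Without the tax, 172 − 2p = 5.5p + 127 gives 7.5p = 45, so p* = $6 and q* = 160.
With the tax collected from consumers, demand (in seller-price terms) shifts: qd = 172 − 2(p + 6).
New equilibrium: consumers pay $10.4, producers receive $4.4, q = 151.2. (Wedge: pb − ps = 6.)
The less price-elastic side of the market bears the larger share of a per-unit tax.

Consumers pay $10.4; producers receive $4.4; quantity = 151.2.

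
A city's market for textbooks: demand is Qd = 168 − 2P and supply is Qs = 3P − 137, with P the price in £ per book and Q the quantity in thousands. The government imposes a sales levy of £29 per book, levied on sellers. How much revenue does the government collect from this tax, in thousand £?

Tax revenue = £324.8 thousand.

Without the tax, 168 − 2P = 3P − 137 gives 5P = 305, so P* = £61 and Q* = 46.
With the tax collected from sellers, supply shifts: Qs = 3(P − 29) − 137.
New equilibrium: consumers pay £78.4, sellers receive £49.4, Q = 11.2. (Wedge: Pb − Ps = 29.)
Revenue = t · Q = 29 · 11.2 = £324.8.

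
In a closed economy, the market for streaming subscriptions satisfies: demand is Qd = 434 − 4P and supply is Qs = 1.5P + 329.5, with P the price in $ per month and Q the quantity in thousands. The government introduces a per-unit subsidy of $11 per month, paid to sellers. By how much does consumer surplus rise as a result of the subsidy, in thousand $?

Before the subsidy: set 434 − 4P = 1.5P + 329.5 → P* = $19, Q* = 358.
With a per-unit subsidy paid to sellers, each receives P + 11 per unit sold, so supply becomes Qs = 1.5(P + 11) + 329.5.
New equilibrium: buyers pay $16, sellers receive $27, Q = 370. (Wedge: Pb − Ps = −11.)
ΔCS is the trapezoid between Q = 370 and Q = 358 of height $3: ½ · (358 + 370) · 3 = $1092.

Consumer surplus rises by $1092 thousand.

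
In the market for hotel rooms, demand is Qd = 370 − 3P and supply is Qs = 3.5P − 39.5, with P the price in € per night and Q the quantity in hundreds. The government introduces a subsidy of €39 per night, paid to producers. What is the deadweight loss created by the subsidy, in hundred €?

Without the subsidy, 370 − 3P = 3.5P − 39.5 gives 6.5P = 409.5, so P* = €63 and Q* = 181.
With a per-unit subsidy paid to producers, each receives P + 39 per unit sold, so supply becomes Qs = 3.5(P + 39) − 39.5.
Solving gives Q = 244 with buyers paying €42 and producers receiving €81 (the €39 wedge).
Quantity rises by |ΔQ| = |181 − 244| = 63.
DWL = ½ · t · |ΔQ| = ½ · 39 · 63 = €1228.5.

Deadweight loss = €1228.5 hundred.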